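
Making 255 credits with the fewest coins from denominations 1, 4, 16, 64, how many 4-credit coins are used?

Use the largest denomination that fits, subtract, and repeat.
255 − 3×64→63 − 3×16→15 − 3×4→3 − 3×1→0
Count of 4: 3

3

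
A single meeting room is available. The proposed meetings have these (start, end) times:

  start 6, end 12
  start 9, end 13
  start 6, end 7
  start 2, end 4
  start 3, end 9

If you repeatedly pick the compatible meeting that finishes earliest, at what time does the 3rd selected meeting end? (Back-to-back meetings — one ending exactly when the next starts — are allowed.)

Order by finish time; keep every interval that doesn't clash with the previous kept one.
Sorted by end: (2,4)  (6,7)  (3,9)  (6,12)  (9,13)
take (2,4); take (6,7); take (9,13).
Selected: (2,4) (6,7) (9,13)

13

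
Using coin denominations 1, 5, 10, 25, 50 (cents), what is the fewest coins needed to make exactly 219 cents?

219 − 4×50→19 − 1×10→9 − 1×5→4 − 4×1→0
Total coins = 4 + 1 + 1 + 4 = 10

10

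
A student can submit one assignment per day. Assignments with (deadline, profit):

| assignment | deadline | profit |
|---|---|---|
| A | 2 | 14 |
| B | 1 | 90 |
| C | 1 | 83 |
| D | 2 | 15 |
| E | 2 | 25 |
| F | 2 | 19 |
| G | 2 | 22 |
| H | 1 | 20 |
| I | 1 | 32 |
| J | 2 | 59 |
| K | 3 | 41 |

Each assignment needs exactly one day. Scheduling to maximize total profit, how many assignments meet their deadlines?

Profit order: B=90 C=83 J=59 K=41 I=32 E=25 G=22 H=20 F=19 D=15 A=14
Assign: B→slot 1, C skipped, J→slot 2, K→slot 3, I skipped, E skipped, G skipped, H skipped, F skipped, D skipped, A skipped.
Slots: [1:B] [2:J] [3:K]
3 of 11 scheduled.

3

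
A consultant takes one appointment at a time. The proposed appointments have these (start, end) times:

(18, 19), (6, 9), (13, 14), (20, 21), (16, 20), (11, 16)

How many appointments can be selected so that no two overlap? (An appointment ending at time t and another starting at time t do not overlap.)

By end time: (6,9), (13,14), (11,16), (18,19), (16,20), (20,21).
Pick (6,9); next start ≥ 9 → (13,14); next start ≥ 14 → (18,19); next start ≥ 19 → (20,21).
Selected 4 appointments.

4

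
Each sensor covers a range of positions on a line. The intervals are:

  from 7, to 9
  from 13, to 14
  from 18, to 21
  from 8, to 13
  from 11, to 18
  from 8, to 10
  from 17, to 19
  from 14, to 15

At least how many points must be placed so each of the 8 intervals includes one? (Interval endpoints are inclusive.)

Sort by right endpoint; whenever an interval is uncovered, place a point at its right end.
By right end: [7,9]  [8,10]  [8,13]  [13,14]  [14,15]  [11,18]  [17,19]  [18,21]
[7,9] uncovered → point at 9; [13,14] uncovered → point at 14; [17,19] uncovered → point at 19.
Points: 9, 14, 19 (3 total).

3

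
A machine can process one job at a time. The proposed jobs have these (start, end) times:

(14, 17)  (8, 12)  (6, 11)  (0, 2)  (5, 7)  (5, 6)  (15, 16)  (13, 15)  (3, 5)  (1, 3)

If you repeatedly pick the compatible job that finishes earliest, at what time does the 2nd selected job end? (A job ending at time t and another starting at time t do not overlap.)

5

Sort by end time and greedily take each interval whose start is ≥ the last chosen end.
Sorted by end: (0,2)  (1,3)  (3,5)  (5,6)  (5,7)  (6,11)  (8,12)  (13,15)  (15,16)  (14,17)
take (0,2); take (3,5); take (5,6); take (6,11); take (13,15); take (15,16).
Selected: (0,2) (3,5) (5,6) (6,11) (13,15) (15,16)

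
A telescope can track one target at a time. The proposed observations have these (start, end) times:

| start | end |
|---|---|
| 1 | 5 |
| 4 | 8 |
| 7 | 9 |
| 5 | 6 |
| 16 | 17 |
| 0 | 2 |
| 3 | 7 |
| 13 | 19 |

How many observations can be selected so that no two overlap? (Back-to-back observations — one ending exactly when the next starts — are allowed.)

By end time: (0,2), (1,5), (5,6), (3,7), (4,8), (7,9), (16,17), (13,19).
Pick (0,2); next start ≥ 2 → (5,6); next start ≥ 6 → (7,9); next start ≥ 9 → (16,17).
Selected 4 observations.

4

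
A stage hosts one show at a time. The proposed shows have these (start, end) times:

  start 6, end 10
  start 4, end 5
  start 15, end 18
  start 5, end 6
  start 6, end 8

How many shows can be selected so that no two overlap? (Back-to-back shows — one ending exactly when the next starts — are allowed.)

4

By end time: (4,5), (5,6), (6,8), (6,10), (15,18).
Pick (4,5); next start ≥ 5 → (5,6); next start ≥ 6 → (6,8); next start ≥ 8 → (15,18).
Selected 4 shows.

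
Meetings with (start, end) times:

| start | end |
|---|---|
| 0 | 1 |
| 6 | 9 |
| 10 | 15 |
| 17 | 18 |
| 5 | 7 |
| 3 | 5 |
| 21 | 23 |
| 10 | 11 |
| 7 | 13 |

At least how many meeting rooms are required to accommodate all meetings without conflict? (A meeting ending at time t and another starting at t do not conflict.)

3

Count concurrent intervals with a sweep; the peak is the room count.
starts: [0, 3, 5, 6, 7, 10, 10, 17, 21]
ends:   [1, 5, 7, 9, 11, 13, 15, 18, 23]
s0→1 e1→0 s3→1 e5→0 s5→1 s6→2 e7→1 s7→2 e9→1 s10→2 s10→3  — peak 3.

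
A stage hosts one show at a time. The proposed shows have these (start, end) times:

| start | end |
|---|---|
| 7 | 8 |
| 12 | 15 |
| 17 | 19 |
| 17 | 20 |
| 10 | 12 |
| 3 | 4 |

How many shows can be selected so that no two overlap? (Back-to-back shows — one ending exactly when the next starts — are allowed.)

5

Greedy by earliest finish: after sorting by end time, pick each interval compatible with the last pick.
By end time: (3,4), (7,8), (10,12), (12,15), (17,19), (17,20).
Pick (3,4); next start ≥ 4 → (7,8); next start ≥ 8 → (10,12); next start ≥ 12 → (12,15); next start ≥ 15 → (17,19).
Selected 5 shows.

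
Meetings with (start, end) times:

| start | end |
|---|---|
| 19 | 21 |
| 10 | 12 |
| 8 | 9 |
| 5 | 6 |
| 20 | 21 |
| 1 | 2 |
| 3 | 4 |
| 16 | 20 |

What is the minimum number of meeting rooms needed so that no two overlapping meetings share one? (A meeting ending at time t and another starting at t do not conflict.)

starts: [1, 3, 5, 8, 10, 16, 19, 20]
ends:   [2, 4, 6, 9, 12, 20, 21, 21]
s1→1 e2→0 s3→1 e4→0 s5→1 e6→0 s8→1 e9→0 s10→1 e12→0 s16→1 s19→2  — peak 2.

2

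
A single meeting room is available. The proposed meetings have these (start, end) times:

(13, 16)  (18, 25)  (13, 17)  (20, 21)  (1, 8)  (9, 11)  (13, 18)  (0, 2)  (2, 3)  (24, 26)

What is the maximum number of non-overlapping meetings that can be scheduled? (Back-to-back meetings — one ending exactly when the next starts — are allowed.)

6

Greedy by earliest finish: after sorting by end time, pick each interval compatible with the last pick.
By end time: (0,2), (2,3), (1,8), (9,11), (13,16), (13,17), (13,18), (20,21), (18,25), (24,26).
Pick (0,2); next start ≥ 2 → (2,3); next start ≥ 3 → (9,11); next start ≥ 11 → (13,16); next start ≥ 16 → (20,21); next start ≥ 21 → (24,26).
Selected 6 meetings.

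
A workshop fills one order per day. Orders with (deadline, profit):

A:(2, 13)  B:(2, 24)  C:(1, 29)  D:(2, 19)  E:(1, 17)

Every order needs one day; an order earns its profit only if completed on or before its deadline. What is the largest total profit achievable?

53

Take jobs in profit order; each goes to the latest open slot no later than its deadline.
Profit order: C=29 B=24 D=19 E=17 A=13
Assign: C→slot 1, B→slot 2, D skipped, E skipped, A skipped.
Slots: [1:C] [2:B]
Profit = 29 + 24 = 53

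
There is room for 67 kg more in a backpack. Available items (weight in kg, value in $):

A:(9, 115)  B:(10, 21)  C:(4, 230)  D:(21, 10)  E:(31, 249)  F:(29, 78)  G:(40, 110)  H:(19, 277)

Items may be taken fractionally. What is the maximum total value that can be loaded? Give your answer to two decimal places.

882.00

Greedy by value/weight ratio, highest first.
Order: C (230/4=57.50) > H (277/19=14.58) > A (115/9=12.78) > E (249/31=8.03) > G (110/40=2.75) > F (78/29=2.69) > B (21/10=2.10) > D (10/21=0.48)
Fill: take C (4 @ 230) → take H (19 @ 277) → take A (9 @ 115) → take E (31 @ 249) → take 4/40 of G → 11.00; 67/67 used.
Total value = 882.00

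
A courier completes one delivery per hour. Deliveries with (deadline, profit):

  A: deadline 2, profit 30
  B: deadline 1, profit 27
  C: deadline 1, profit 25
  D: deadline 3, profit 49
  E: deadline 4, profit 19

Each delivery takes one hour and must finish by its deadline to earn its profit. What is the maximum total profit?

Sort by profit descending; place each in the latest free slot ≤ its deadline.
Profit order: D=49 A=30 B=27 C=25 E=19
Assign: D→slot 3, A→slot 2, B→slot 1, C skipped, E→slot 4.
Slots: [1:B] [2:A] [3:D] [4:E]
Profit = 27 + 30 + 49 + 19 = 125

125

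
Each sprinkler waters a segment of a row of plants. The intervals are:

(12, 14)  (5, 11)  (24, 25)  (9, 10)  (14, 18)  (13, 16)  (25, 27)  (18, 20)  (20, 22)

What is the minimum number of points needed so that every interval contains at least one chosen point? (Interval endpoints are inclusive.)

By right end: [9,10]  [5,11]  [12,14]  [13,16]  [14,18]  [18,20]  [20,22]  [24,25]  [25,27]
[9,10] uncovered → point at 10; [12,14] uncovered → point at 14; [18,20] uncovered → point at 20; [24,25] uncovered → point at 25.
Points: 10, 14, 20, 25 (4 total).

4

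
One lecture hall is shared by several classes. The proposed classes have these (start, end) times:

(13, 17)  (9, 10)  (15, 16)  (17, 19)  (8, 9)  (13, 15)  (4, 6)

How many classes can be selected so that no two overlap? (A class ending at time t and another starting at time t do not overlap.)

6

Sort by end time and greedily take each interval whose start is ≥ the last chosen end.
By end time: (4,6), (8,9), (9,10), (13,15), (15,16), (13,17), (17,19).
Pick (4,6); next start ≥ 6 → (8,9); next start ≥ 9 → (9,10); next start ≥ 10 → (13,15); next start ≥ 15 → (15,16); next start ≥ 16 → (17,19).
Selected 6 classes.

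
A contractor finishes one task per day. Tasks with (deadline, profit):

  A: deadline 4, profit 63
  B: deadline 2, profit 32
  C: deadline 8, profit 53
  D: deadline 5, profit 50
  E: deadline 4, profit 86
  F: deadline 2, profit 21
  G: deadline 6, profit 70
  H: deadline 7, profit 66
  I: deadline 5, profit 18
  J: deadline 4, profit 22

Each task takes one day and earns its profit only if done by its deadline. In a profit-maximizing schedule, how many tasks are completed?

By profit: E(d4,86), G(d6,70), H(d7,66), A(d4,63), C(d8,53), D(d5,50), B(d2,32), J(d4,22), F(d2,21), I(d5,18)
E→slot 4; G→slot 6; H→slot 7; A→slot 3; C→slot 8; D→slot 5; B→slot 2; J→slot 1; F skipped; I skipped.
8 of 10 scheduled.

8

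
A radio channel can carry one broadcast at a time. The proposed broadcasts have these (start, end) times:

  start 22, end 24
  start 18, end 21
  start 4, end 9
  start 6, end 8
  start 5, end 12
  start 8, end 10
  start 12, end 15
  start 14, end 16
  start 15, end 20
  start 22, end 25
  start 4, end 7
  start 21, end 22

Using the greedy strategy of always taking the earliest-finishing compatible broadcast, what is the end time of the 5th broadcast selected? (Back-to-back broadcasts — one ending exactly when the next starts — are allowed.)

22

Order by finish time; keep every interval that doesn't clash with the previous kept one.
Sorted by end: (4,7)  (6,8)  (4,9)  (8,10)  (5,12)  (12,15)  (14,16)  (15,20)  (18,21)  (21,22)  (22,24)  (22,25)
take (4,7); take (8,10); take (12,15); skip (14,16); take (15,20); skip (18,21); take (21,22); take (22,24).
Selected: (4,7) (8,10) (12,15) (15,20) (21,22) (22,24)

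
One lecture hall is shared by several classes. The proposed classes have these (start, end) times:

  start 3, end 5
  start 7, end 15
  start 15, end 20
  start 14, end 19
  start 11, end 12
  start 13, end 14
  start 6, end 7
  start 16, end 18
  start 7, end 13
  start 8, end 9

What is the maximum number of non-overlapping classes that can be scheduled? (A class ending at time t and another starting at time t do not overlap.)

Order by finish time; keep every interval that doesn't clash with the previous kept one.
By end time: (3,5), (6,7), (8,9), (11,12), (7,13), (13,14), (7,15), (16,18), (14,19), (15,20).
Pick (3,5); next start ≥ 5 → (6,7); next start ≥ 7 → (8,9); next start ≥ 9 → (11,12); next start ≥ 12 → (13,14); next start ≥ 14 → (16,18).
Selected 6 classes.

6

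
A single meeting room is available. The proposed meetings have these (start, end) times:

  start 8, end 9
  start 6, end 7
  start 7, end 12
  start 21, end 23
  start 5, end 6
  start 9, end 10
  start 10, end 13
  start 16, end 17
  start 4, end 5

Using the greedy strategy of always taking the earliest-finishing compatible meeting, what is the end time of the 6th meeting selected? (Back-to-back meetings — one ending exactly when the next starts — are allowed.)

13

Sorted by end: (4,5)  (5,6)  (6,7)  (8,9)  (9,10)  (7,12)  (10,13)  (16,17)  (21,23)
take (4,5); take (5,6); take (6,7); take (8,9); take (9,10); take (10,13); take (16,17); take (21,23).
Selected: (4,5) (5,6) (6,7) (8,9) (9,10) (10,13) (16,17) (21,23)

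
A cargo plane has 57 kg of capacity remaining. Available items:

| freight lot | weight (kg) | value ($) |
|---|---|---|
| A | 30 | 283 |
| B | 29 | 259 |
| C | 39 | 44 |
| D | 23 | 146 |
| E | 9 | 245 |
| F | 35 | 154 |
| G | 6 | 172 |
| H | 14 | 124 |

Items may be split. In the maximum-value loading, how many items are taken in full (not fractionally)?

Greedy by value/weight ratio, highest first.
Ratios (sorted): G 28.67, E 27.22, A 9.43, B 8.93, H 8.86, D 6.35, F 4.40, C 1.13
take G (6 @ 172); take E (9 @ 245); take A (30 @ 283); take 12/29 of B → 107.17. Capacity used 57/57.
3 item(s) taken whole; one partial (take 12/29 of B).

3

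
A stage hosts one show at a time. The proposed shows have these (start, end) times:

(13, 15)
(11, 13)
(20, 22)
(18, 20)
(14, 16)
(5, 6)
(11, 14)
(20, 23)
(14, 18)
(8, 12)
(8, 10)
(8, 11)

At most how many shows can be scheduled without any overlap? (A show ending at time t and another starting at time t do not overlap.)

6

Sort by end time and greedily take each interval whose start is ≥ the last chosen end.
By end time: (5,6), (8,10), (8,11), (8,12), (11,13), (11,14), (13,15), (14,16), (14,18), (18,20), (20,22), (20,23).
Pick (5,6); next start ≥ 6 → (8,10); next start ≥ 10 → (11,13); next start ≥ 13 → (13,15); next start ≥ 15 → (18,20); next start ≥ 20 → (20,22).
Selected 6 shows.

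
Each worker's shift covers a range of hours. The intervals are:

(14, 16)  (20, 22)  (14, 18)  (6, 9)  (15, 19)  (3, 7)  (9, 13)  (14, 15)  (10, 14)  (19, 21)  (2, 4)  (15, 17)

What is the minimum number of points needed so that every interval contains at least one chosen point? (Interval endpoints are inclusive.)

Sorted: [2,4] [3,7] [6,9] [9,13] [10,14] [14,15] [14,16] [15,17] [14,18] [15,19] [19,21] [20,22]
{[2,4],[3,7]} hit by 4; {[6,9],[9,13]} hit by 9; {[10,14],[14,15],[14,16]} hit by 14; {[15,17],[14,18],[15,19]} hit by 17; {[19,21],[20,22]} hit by 21.
Points: 4, 9, 14, 17, 21 (5 total).

5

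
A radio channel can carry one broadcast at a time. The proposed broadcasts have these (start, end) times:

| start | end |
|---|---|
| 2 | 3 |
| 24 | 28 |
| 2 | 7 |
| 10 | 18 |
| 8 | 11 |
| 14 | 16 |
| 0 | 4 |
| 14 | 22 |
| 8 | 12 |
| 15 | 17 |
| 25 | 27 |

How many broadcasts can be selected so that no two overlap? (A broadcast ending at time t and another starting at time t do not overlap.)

4

By end time: (2,3), (0,4), (2,7), (8,11), (8,12), (14,16), (15,17), (10,18), (14,22), (25,27), (24,28).
Pick (2,3); next start ≥ 3 → (8,11); next start ≥ 11 → (14,16); next start ≥ 16 → (25,27).
Selected 4 broadcasts.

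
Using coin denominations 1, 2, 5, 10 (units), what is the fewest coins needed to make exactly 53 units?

Use the largest denomination that fits, subtract, and repeat.
53 − 5×10→3 − 1×2→1 − 1×1→0
Total coins = 5 + 1 + 1 = 7

7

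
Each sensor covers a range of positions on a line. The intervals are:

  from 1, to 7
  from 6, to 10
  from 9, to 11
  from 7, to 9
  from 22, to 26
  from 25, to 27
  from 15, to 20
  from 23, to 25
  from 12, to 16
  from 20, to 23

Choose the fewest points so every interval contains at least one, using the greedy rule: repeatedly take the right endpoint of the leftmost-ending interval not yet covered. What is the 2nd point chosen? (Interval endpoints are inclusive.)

Sort by right endpoint; whenever an interval is uncovered, place a point at its right end.
Sorted: [1,7] [7,9] [6,10] [9,11] [12,16] [15,20] [20,23] [23,25] [22,26] [25,27]
{[1,7],[7,9],[6,10]} hit by 7; {[9,11]} hit by 11; {[12,16],[15,20]} hit by 16; {[20,23],[23,25],[22,26]} hit by 23; {[25,27]} hit by 27.
Points: 7, 11, 16, 23, 27 (5 total).

11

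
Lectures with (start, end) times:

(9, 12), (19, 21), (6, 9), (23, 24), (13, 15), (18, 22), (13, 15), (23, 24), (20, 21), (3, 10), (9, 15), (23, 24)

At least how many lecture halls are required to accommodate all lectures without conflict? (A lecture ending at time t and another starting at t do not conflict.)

starts: [3, 6, 9, 9, 13, 13, 18, 19, 20, 23, 23, 23]
ends:   [9, 10, 12, 15, 15, 15, 21, 21, 22, 24, 24, 24]
s3→1 s6→2 e9→1 s9→2 s9→3  — peak 3.

3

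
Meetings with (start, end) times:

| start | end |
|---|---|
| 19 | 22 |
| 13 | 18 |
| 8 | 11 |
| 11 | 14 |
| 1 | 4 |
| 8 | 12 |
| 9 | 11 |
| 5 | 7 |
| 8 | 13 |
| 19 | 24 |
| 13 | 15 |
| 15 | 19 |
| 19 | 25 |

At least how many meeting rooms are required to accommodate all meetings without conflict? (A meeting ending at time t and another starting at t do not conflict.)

Count concurrent intervals with a sweep; the peak is the room count.
starts: [1, 5, 8, 8, 8, 9, 11, 13, 13, 15, 19, 19, 19]
ends:   [4, 7, 11, 11, 12, 13, 14, 15, 18, 19, 22, 24, 25]
s1→1 e4→0 s5→1 e7→0 s8→1 s8→2 s8→3 s9→4  — peak 4.

4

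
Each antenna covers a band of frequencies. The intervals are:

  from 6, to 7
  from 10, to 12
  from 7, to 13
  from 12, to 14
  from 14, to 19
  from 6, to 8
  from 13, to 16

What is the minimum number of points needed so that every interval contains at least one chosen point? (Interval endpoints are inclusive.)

By right end: [6,7]  [6,8]  [10,12]  [7,13]  [12,14]  [13,16]  [14,19]
[6,7] uncovered → point at 7; [10,12] uncovered → point at 12; [13,16] uncovered → point at 16.
Points: 7, 12, 16 (3 total).

3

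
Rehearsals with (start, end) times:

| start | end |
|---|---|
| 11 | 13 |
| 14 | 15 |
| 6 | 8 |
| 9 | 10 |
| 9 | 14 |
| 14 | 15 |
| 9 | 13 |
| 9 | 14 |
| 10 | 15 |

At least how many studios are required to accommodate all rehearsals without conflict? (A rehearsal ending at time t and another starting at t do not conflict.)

5

Events (time:±→running): 6:+→1 8:-→0 9:+→1 9:+→2 9:+→3 9:+→4 10:-→3 10:+→4 11:+→5 … peak 5.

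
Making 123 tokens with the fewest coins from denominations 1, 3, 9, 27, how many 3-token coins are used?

2

Greedy: take as many of the largest coin as possible, then repeat with the remainder.
123 − 4×27→15 − 1×9→6 − 2×3→0
Count of 3: 2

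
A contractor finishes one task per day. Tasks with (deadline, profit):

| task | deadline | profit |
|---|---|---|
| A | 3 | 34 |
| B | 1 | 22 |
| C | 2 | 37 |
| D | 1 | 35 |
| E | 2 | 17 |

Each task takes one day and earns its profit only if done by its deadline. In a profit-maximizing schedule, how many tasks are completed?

3

Profit order: C=37 D=35 A=34 B=22 E=17
Assign: C→slot 2, D→slot 1, A→slot 3, B skipped, E skipped.
Slots: [1:D] [2:C] [3:A]
3 of 5 scheduled.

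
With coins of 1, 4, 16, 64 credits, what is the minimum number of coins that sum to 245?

8

245 − 3×64→53 − 3×16→5 − 1×4→1 − 1×1→0
Total coins = 3 + 3 + 1 + 1 = 8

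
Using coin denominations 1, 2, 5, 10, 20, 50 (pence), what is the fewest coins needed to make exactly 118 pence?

Greedy: take as many of the largest coin as possible, then repeat with the remainder.
118 = 2×50 + 1×10 + 1×5 + 1×2 + 1×1
Total coins = 2 + 1 + 1 + 1 + 1 = 6

6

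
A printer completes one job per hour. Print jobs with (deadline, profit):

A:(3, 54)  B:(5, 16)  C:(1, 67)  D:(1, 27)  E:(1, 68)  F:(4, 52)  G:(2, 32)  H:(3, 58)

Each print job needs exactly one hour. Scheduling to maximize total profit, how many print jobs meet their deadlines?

Take jobs in profit order; each goes to the latest open slot no later than its deadline.
By profit: E(d1,68), C(d1,67), H(d3,58), A(d3,54), F(d4,52), G(d2,32), D(d1,27), B(d5,16)
E→slot 1; C skipped; H→slot 3; A→slot 2; F→slot 4; G skipped; D skipped; B→slot 5.
5 of 8 scheduled.

5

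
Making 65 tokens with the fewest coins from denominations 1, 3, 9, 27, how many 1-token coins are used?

Use the largest denomination that fits, subtract, and repeat.
65 = 2×27 + 1×9 + 2×1
Count of 1: 2

2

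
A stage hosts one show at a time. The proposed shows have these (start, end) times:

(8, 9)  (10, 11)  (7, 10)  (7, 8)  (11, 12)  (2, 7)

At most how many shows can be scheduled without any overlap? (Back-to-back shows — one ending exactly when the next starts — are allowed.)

By end time: (2,7), (7,8), (8,9), (7,10), (10,11), (11,12).
Pick (2,7); next start ≥ 7 → (7,8); next start ≥ 8 → (8,9); next start ≥ 9 → (10,11); next start ≥ 11 → (11,12).
Selected 5 shows.

5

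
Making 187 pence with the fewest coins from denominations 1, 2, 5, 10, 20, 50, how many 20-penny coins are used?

1

Use the largest denomination that fits, subtract, and repeat.
187 = 3×50 + 1×20 + 1×10 + 1×5 + 1×2
Count of 20: 1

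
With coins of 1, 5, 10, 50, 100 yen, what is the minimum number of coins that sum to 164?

7

164 − 1×100→64 − 1×50→14 − 1×10→4 − 4×1→0
Total coins = 1 + 1 + 1 + 4 = 7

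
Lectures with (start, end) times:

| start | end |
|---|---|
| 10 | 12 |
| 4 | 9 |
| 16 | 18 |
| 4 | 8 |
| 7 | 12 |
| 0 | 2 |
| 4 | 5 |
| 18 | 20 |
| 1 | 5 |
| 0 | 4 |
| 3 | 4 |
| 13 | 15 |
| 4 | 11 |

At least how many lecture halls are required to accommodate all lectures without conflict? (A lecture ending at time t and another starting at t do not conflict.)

5

The answer is the maximum number of intervals overlapping at any instant.
Events (time:±→running): 0:+→1 0:+→2 1:+→3 2:-→2 3:+→3 4:-→2 4:-→1 4:+→2 4:+→3 4:+→4 4:+→5 … peak 5.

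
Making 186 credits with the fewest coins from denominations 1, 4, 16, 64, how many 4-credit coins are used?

2

Greedy: take as many of the largest coin as possible, then repeat with the remainder.
186 = 2×64 + 3×16 + 2×4 + 2×1
Count of 4: 2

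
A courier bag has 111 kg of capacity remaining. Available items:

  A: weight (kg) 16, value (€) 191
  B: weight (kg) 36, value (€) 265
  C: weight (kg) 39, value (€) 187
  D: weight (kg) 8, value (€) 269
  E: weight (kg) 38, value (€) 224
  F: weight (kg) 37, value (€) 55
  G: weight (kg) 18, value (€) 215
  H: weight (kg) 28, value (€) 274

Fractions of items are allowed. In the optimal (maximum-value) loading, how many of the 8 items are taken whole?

Sort by value per unit weight and fill in that order.
Ratios (sorted): D 33.62, G 11.94, A 11.94, H 9.79, B 7.36, E 5.89, C 4.79, F 1.49
take D (8 @ 269); take G (18 @ 215); take A (16 @ 191); take H (28 @ 274); take B (36 @ 265); take 5/38 of E → 29.47. Capacity used 111/111.
5 item(s) taken whole; one partial (take 5/38 of E).

5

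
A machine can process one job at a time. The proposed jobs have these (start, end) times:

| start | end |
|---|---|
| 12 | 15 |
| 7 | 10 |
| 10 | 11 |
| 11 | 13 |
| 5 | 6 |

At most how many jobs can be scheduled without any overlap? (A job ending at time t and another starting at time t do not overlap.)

4

By end time: (5,6), (7,10), (10,11), (11,13), (12,15).
Pick (5,6); next start ≥ 6 → (7,10); next start ≥ 10 → (10,11); next start ≥ 11 → (11,13).
Selected 4 jobs.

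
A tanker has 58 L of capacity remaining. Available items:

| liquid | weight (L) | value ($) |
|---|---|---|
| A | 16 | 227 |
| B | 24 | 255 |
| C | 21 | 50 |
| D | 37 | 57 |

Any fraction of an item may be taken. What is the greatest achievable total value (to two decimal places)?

524.86

Sort by value per unit weight and fill in that order.
Order: A (227/16=14.19) > B (255/24=10.62) > C (50/21=2.38) > D (57/37=1.54)
Fill: take A (16 @ 227) → take B (24 @ 255) → take 18/21 of C → 42.86; 58/58 used.
Total value = 524.86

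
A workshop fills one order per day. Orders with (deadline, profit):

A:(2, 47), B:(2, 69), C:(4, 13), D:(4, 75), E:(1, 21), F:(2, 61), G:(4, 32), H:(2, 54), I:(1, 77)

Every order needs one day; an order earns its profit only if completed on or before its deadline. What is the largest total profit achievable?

253

Sort by profit descending; place each in the latest free slot ≤ its deadline.
Profit order: I=77 D=75 B=69 F=61 H=54 A=47 G=32 E=21 C=13
Assign: I→slot 1, D→slot 4, B→slot 2, F skipped, H skipped, A skipped, G→slot 3, E skipped, C skipped.
Slots: [1:I] [2:B] [3:G] [4:D]
Profit = 77 + 69 + 32 + 75 = 253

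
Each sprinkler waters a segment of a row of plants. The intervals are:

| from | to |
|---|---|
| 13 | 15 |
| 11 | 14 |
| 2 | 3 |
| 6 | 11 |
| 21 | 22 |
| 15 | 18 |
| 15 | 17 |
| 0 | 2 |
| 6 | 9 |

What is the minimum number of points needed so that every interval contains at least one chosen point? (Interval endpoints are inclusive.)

5

Process intervals by earliest right end; each time one isn't hit yet, stab at its right endpoint.
By right end: [0,2]  [2,3]  [6,9]  [6,11]  [11,14]  [13,15]  [15,17]  [15,18]  [21,22]
[0,2] uncovered → point at 2; [6,9] uncovered → point at 9; [11,14] uncovered → point at 14; [15,17] uncovered → point at 17; [21,22] uncovered → point at 22.
Points: 2, 9, 14, 17, 22 (5 total).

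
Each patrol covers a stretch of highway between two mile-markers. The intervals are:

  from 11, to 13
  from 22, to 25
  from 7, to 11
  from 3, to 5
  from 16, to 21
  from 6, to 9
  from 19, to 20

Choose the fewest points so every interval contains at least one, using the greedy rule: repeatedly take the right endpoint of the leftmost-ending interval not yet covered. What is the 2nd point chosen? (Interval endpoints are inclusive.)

9

By right end: [3,5]  [6,9]  [7,11]  [11,13]  [19,20]  [16,21]  [22,25]
[3,5] uncovered → point at 5; [6,9] uncovered → point at 9; [11,13] uncovered → point at 13; [19,20] uncovered → point at 20; [22,25] uncovered → point at 25.
Points: 5, 9, 13, 20, 25 (5 total).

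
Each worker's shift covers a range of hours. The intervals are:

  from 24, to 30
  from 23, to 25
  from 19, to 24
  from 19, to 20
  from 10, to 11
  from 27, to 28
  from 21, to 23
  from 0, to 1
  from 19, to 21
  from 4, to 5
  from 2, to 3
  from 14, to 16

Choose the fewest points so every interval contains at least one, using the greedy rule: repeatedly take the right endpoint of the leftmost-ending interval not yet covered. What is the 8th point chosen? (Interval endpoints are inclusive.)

By right end: [0,1]  [2,3]  [4,5]  [10,11]  [14,16]  [19,20]  [19,21]  [21,23]  [19,24]  [23,25]  [27,28]  [24,30]
[0,1] uncovered → point at 1; [2,3] uncovered → point at 3; [4,5] uncovered → point at 5; [10,11] uncovered → point at 11; [14,16] uncovered → point at 16; [19,20] uncovered → point at 20; [21,23] uncovered → point at 23; [27,28] uncovered → point at 28.
Points: 1, 3, 5, 11, 16, 20, 23, 28 (8 total).

28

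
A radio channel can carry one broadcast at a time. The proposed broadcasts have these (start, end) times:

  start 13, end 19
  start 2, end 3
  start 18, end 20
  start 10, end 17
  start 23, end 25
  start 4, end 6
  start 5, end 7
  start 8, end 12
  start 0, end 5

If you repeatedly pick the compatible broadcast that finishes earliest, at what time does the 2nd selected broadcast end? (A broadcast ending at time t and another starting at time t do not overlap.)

By end time: (2,3), (0,5), (4,6), (5,7), (8,12), (10,17), (13,19), (18,20), (23,25).
Pick (2,3); next start ≥ 3 → (4,6); next start ≥ 6 → (8,12); next start ≥ 12 → (13,19); next start ≥ 19 → (23,25).
Selected: (2,3) (4,6) (8,12) (13,19) (23,25)

6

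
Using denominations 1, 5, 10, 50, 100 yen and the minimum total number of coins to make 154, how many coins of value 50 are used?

1

154 − 1×100→54 − 1×50→4 − 4×1→0
Count of 50: 1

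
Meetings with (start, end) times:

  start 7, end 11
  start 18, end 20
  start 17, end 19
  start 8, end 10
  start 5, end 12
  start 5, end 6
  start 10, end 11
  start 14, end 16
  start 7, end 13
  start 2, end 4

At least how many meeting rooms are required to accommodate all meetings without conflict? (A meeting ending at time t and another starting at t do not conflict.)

4

starts: [2, 5, 5, 7, 7, 8, 10, 14, 17, 18]
ends:   [4, 6, 10, 11, 11, 12, 13, 16, 19, 20]
s2→1 e4→0 s5→1 s5→2 e6→1 s7→2 s7→3 s8→4  — peak 4.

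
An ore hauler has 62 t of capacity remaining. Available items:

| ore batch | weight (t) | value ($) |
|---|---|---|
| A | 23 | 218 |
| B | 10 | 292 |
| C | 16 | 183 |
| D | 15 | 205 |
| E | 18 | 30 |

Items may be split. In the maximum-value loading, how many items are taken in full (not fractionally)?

Sort by value per unit weight and fill in that order.
Order: B (292/10=29.20) > D (205/15=13.67) > C (183/16=11.44) > A (218/23=9.48) > E (30/18=1.67)
Fill: take B (10 @ 292) → take D (15 @ 205) → take C (16 @ 183) → take 21/23 of A → 199.04; 62/62 used.
3 item(s) taken whole; one partial (take 21/23 of A).

3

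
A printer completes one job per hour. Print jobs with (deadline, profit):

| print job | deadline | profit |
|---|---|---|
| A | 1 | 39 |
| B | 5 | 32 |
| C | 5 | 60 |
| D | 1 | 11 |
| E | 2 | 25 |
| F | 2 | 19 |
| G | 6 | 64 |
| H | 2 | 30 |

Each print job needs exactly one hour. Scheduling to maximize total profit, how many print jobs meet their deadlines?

5

Take jobs in profit order; each goes to the latest open slot no later than its deadline.
By profit: G(d6,64), C(d5,60), A(d1,39), B(d5,32), H(d2,30), E(d2,25), F(d2,19), D(d1,11)
G→slot 6; C→slot 5; A→slot 1; B→slot 4; H→slot 2; E skipped; F skipped; D skipped.
5 of 8 scheduled.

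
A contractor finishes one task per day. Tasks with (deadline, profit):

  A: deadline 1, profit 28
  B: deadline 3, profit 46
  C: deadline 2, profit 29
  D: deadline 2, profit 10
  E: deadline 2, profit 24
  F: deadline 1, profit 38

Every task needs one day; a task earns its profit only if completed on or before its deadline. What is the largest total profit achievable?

Take jobs in profit order; each goes to the latest open slot no later than its deadline.
Profit order: B=46 F=38 C=29 A=28 E=24 D=10
Assign: B→slot 3, F→slot 1, C→slot 2, A skipped, E skipped, D skipped.
Slots: [1:F] [2:C] [3:B]
Profit = 38 + 29 + 46 = 113

113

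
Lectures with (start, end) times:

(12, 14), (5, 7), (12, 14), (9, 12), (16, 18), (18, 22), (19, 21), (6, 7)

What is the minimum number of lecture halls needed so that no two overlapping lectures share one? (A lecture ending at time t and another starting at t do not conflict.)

2

The answer is the maximum number of intervals overlapping at any instant.
Events (time:±→running): 5:+→1 6:+→2 … peak 2.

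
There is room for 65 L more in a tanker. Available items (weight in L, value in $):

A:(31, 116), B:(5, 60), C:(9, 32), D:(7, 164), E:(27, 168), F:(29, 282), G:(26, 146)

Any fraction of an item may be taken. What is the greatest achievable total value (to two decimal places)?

655.33

Sort by value per unit weight and fill in that order.
Order: D (164/7=23.43) > B (60/5=12.00) > F (282/29=9.72) > E (168/27=6.22) > G (146/26=5.62) > A (116/31=3.74) > C (32/9=3.56)
Fill: take D (7 @ 164) → take B (5 @ 60) → take F (29 @ 282) → take 24/27 of E → 149.33; 65/65 used.
Total value = 655.33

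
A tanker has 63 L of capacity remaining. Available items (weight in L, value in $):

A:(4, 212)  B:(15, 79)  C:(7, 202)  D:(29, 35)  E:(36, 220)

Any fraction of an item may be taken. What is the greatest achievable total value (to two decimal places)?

Greedy by value/weight ratio, highest first.
Ratios (sorted): A 53.00, C 28.86, E 6.11, B 5.27, D 1.21
take A (4 @ 212); take C (7 @ 202); take E (36 @ 220); take B (15 @ 79); take 1/29 of D → 1.21. Capacity used 63/63.
Total value = 714.21

714.21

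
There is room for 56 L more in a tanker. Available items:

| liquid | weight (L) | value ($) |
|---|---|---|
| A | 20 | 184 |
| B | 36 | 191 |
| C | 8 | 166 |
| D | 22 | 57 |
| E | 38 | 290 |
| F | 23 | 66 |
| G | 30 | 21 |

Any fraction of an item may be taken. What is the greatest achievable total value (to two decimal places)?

563.68

Greedy by value/weight ratio, highest first.
Ratios (sorted): C 20.75, A 9.20, E 7.63, B 5.31, F 2.87, D 2.59, G 0.70
take C (8 @ 166); take A (20 @ 184); take 28/38 of E → 213.68. Capacity used 56/56.
Total value = 563.68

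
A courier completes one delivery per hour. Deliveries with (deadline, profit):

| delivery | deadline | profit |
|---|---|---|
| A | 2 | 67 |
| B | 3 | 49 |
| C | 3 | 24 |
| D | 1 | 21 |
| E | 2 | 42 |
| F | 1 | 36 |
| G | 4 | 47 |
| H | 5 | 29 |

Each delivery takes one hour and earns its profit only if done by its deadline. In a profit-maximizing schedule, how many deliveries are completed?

By profit: A(d2,67), B(d3,49), G(d4,47), E(d2,42), F(d1,36), H(d5,29), C(d3,24), D(d1,21)
A→slot 2; B→slot 3; G→slot 4; E→slot 1; F skipped; H→slot 5; C skipped; D skipped.
5 of 8 scheduled.

5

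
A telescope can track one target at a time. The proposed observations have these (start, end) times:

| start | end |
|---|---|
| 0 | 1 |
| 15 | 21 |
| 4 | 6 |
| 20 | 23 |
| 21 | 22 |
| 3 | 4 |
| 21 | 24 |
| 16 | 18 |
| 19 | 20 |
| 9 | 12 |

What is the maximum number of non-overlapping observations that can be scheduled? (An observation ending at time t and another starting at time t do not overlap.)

7

Greedy by earliest finish: after sorting by end time, pick each interval compatible with the last pick.
Sorted by end: (0,1)  (3,4)  (4,6)  (9,12)  (16,18)  (19,20)  (15,21)  (21,22)  (20,23)  (21,24)
take (0,1); take (3,4); take (4,6); take (9,12); take (16,18); take (19,20); take (21,22); skip (20,23); skip (21,24).
Selected 7 observations.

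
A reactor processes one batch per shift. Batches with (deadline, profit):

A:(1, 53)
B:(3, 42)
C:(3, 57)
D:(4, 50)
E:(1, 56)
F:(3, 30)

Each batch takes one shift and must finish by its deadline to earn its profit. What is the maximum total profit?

By profit: C(d3,57), E(d1,56), A(d1,53), D(d4,50), B(d3,42), F(d3,30)
C→slot 3; E→slot 1; A skipped; D→slot 4; B→slot 2; F skipped.
Profit = 56 + 42 + 57 + 50 = 205

205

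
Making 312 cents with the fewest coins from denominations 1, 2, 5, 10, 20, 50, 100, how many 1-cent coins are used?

312 − 3×100→12 − 1×10→2 − 1×2→0
Count of 1: 0

0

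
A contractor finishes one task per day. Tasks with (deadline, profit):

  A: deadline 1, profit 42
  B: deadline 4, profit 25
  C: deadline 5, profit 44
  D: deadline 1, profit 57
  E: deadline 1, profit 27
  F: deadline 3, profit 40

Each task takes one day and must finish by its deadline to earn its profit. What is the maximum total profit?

166

By profit: D(d1,57), C(d5,44), A(d1,42), F(d3,40), E(d1,27), B(d4,25)
D→slot 1; C→slot 5; A skipped; F→slot 3; E skipped; B→slot 4.
Profit = 57 + 40 + 25 + 44 = 166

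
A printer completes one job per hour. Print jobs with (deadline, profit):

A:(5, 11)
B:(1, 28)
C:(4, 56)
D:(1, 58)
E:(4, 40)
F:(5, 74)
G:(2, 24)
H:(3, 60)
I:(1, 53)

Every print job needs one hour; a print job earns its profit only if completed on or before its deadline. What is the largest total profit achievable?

Profit order: F=74 H=60 D=58 C=56 I=53 E=40 B=28 G=24 A=11
Assign: F→slot 5, H→slot 3, D→slot 1, C→slot 4, I skipped, E→slot 2, B skipped, G skipped, A skipped.
Slots: [1:D] [2:E] [3:H] [4:C] [5:F]
Profit = 58 + 40 + 60 + 56 + 74 = 288

288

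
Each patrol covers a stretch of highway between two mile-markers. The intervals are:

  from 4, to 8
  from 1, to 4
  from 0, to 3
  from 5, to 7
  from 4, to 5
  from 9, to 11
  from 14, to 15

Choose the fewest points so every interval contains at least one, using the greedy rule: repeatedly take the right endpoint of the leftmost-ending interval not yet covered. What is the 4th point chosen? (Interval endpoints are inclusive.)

15

Sort by right endpoint; whenever an interval is uncovered, place a point at its right end.
Sorted: [0,3] [1,4] [4,5] [5,7] [4,8] [9,11] [14,15]
{[0,3],[1,4]} hit by 3; {[4,5],[5,7],[4,8]} hit by 5; {[9,11]} hit by 11; {[14,15]} hit by 15.
Points: 3, 5, 11, 15 (4 total).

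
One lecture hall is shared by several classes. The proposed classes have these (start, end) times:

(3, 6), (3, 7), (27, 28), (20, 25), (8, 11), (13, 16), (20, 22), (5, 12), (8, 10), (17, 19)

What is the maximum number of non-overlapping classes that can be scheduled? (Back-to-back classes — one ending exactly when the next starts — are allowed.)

6

By end time: (3,6), (3,7), (8,10), (8,11), (5,12), (13,16), (17,19), (20,22), (20,25), (27,28).
Pick (3,6); next start ≥ 6 → (8,10); next start ≥ 10 → (13,16); next start ≥ 16 → (17,19); next start ≥ 19 → (20,22); next start ≥ 22 → (27,28).
Selected 6 classes.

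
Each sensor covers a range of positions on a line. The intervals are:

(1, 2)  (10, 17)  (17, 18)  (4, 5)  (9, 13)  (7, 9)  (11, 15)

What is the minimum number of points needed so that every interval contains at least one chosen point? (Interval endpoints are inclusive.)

Process intervals by earliest right end; each time one isn't hit yet, stab at its right endpoint.
Sorted: [1,2] [4,5] [7,9] [9,13] [11,15] [10,17] [17,18]
{[1,2]} hit by 2; {[4,5]} hit by 5; {[7,9],[9,13]} hit by 9; {[11,15],[10,17]} hit by 15; {[17,18]} hit by 18.
Points: 2, 5, 9, 15, 18 (5 total).

5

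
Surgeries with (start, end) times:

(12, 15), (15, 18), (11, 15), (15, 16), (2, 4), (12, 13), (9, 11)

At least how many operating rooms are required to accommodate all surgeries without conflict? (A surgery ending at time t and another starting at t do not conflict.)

3

starts: [2, 9, 11, 12, 12, 15, 15]
ends:   [4, 11, 13, 15, 15, 16, 18]
s2→1 e4→0 s9→1 e11→0 s11→1 s12→2 s12→3  — peak 3.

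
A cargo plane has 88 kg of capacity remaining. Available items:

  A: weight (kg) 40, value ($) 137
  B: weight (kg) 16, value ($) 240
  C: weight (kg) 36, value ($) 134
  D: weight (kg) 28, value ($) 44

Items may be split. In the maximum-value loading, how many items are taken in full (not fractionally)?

Order: B (240/16=15.00) > C (134/36=3.72) > A (137/40=3.42) > D (44/28=1.57)
Fill: take B (16 @ 240) → take C (36 @ 134) → take 36/40 of A → 123.30; 88/88 used.
2 item(s) taken whole; one partial (take 36/40 of A).

2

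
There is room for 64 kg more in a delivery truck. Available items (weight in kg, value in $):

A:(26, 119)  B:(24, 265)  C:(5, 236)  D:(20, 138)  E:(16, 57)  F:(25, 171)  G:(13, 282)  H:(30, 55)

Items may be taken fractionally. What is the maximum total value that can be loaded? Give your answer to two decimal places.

934.68

Order: C (236/5=47.20) > G (282/13=21.69) > B (265/24=11.04) > D (138/20=6.90) > F (171/25=6.84) > A (119/26=4.58) > E (57/16=3.56) > H (55/30=1.83)
Fill: take C (5 @ 236) → take G (13 @ 282) → take B (24 @ 265) → take D (20 @ 138) → take 2/25 of F → 13.68; 64/64 used.
Total value = 934.68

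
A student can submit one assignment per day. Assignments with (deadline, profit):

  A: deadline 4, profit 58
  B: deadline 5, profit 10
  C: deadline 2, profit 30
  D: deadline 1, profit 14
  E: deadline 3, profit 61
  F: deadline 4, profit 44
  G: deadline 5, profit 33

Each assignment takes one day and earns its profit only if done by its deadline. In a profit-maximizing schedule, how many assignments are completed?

5

Sort by profit descending; place each in the latest free slot ≤ its deadline.
Profit order: E=61 A=58 F=44 G=33 C=30 D=14 B=10
Assign: E→slot 3, A→slot 4, F→slot 2, G→slot 5, C→slot 1, D skipped, B skipped.
Slots: [1:C] [2:F] [3:E] [4:A] [5:G]
5 of 7 scheduled.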